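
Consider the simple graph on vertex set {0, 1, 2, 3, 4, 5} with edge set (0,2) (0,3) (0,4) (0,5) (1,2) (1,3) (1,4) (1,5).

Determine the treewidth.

A width-2 tree decomposition is:
Bags: B1 = {0, 1, 4}  B2 = {0, 1, 5}  B3 = {0, 1, 3}  B4 = {0, 1, 2}
Tree: B1–B2, B2–B3, B3–B4
Each bag holds 3 vertices, so the decomposition has width 2, which upper-bounds the treewidth. For the lower bound, G contains the cycle 1–4–0–5–1, so G is not a forest; only forests have treewidth ≤ 1, hence tw(G) ≥ 2. The upper and lower bounds meet at 2, so that is the treewidth.

2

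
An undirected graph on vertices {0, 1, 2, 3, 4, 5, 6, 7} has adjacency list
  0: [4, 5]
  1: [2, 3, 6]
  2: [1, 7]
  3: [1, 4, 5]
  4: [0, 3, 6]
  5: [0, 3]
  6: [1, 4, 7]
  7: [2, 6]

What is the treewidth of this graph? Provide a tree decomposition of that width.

Every bag has size at most 3, so the width is 3 − 1 = 2 and tw(G) ≤ 2. For the lower bound, G contains the cycle 0–5–3–4–0, so G is not a forest; only forests have treewidth ≤ 1, hence tw(G) ≥ 2. The upper and lower bounds meet at 2, so that is the treewidth.

Treewidth 2.
Bags: B1 = {0, 4, 5}  B2 = {3, 4, 5}  B3 = {3, 4, 6}  B4 = {1, 3, 6}  B5 = {1, 6, 7}  B6 = {1, 2, 7}
Tree: B1–B2, B2–B3, B3–B4, B4–B5, B5–B6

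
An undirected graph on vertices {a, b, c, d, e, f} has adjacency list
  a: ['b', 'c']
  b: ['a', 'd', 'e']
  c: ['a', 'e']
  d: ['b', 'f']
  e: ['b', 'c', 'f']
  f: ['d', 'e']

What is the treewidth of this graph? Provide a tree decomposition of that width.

Treewidth 2.
Bags: B1 = {a, b, c}  B2 = {b, c, e}  B3 = {b, d, e}  B4 = {d, e, f}
Tree: B1–B2, B2–B3, B3–B4

Each bag holds 3 vertices, so the decomposition has width 2, which upper-bounds the treewidth. The edges a–c–e–b–a form a cycle, so G is not a tree and its treewidth is at least 2. The upper and lower bounds meet at 2, so that is the treewidth.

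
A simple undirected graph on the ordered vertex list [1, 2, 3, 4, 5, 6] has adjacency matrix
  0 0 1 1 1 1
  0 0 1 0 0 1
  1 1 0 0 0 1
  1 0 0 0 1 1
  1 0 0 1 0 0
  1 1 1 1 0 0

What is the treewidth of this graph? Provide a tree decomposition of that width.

Treewidth 2.
One optimal decomposition is:
Bags: B1 = {1, 3, 6}  B2 = {2, 3, 6}  B3 = {1, 4, 6}  B4 = {1, 4, 5}
Tree: B1–B2, B1–B3, B3–B4

Each bag holds 3 vertices, so the decomposition has width 2, which upper-bounds the treewidth. Conversely, {1, 3, 6} is a clique of size 3, and the vertices of any clique must share a bag in every tree decomposition; so some bag has ≥ 3 vertices and tw(G) ≥ 2. The upper and lower bounds meet at 2, so that is the treewidth.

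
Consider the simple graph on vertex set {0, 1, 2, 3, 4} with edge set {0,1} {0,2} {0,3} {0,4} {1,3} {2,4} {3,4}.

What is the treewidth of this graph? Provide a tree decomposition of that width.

Treewidth 2.
One such decomposition:
Bags: B1 = {0, 1, 3}  B2 = {0, 3, 4}  B3 = {0, 2, 4}
Tree: B1–B2, B2–B3

The largest bag has 3 vertices, giving width 2; this decomposition certifies tw(G) ≤ 2. Conversely, {0, 2, 4} is a clique of size 3, and the vertices of any clique must share a bag in every tree decomposition; so some bag has ≥ 3 vertices and tw(G) ≥ 2. Therefore the treewidth is 2.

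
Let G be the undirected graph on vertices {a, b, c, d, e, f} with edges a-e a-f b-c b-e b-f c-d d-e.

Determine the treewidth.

2

A width-2 tree decomposition is:
Bags: B1 = {b, c, d}  B2 = {b, d, e}  B3 = {b, e, f}  B4 = {a, e, f}
Tree: B1–B2, B2–B3, B3–B4
The largest bag has 3 vertices, giving width 2; this decomposition certifies tw(G) ≤ 2. For the lower bound, G contains the cycle c–d–e–b–c, so G is not a forest; only forests have treewidth ≤ 1, hence tw(G) ≥ 2. The upper and lower bounds meet at 2, so that is the treewidth.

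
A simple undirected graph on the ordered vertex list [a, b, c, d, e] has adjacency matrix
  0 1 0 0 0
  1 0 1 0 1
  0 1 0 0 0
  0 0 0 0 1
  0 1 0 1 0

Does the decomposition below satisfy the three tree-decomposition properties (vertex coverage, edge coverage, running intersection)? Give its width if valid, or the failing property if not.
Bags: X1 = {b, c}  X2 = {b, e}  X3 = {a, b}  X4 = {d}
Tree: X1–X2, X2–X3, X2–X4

No — edge (e,d) lies in no bag.

A tree decomposition must satisfy three properties: every vertex lies in some bag; for every edge, both endpoints lie together in some bag; and for every vertex, the bags containing it form a connected subtree. Here edge (e,d) lies in no bag, so the decomposition is invalid.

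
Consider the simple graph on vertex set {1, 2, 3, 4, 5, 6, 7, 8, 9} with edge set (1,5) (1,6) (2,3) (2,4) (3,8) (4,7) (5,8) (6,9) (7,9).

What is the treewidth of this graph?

2

A width-2 tree decomposition is:
Bags: B1 = {2, 4, 7}  B2 = {2, 3, 7}  B3 = {3, 7, 8}  B4 = {5, 7, 8}  B5 = {1, 5, 7}  B6 = {1, 6, 7}  B7 = {6, 7, 9}
Tree: B1–B2, B2–B3, B3–B4, B4–B5, B5–B6, B6–B7
Each bag holds 3 vertices, so the decomposition has width 2, which upper-bounds the treewidth. The edges 7–4–2–3–8–5–1–6–9–7 form a cycle, so G is not a tree and its treewidth is at least 2. Combining the bounds, tw(G) = 2.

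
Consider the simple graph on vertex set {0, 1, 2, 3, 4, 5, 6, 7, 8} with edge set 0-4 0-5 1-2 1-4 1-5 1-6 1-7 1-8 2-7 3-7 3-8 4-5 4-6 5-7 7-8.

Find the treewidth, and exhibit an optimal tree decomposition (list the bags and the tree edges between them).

Treewidth 2.
Bags: B1 = {1, 4, 5}  B2 = {1, 5, 7}  B3 = {0, 4, 5}  B4 = {1, 4, 6}  B5 = {1, 7, 8}  B6 = {3, 7, 8}  B7 = {1, 2, 7}
Tree: B1–B2, B1–B3, B1–B4, B2–B5, B5–B6, B2–B7

Each bag holds 3 vertices, so the decomposition has width 2, which upper-bounds the treewidth. On the other hand G contains the 3-clique {0, 4, 5}. A clique must lie in a single bag of any decomposition, so no decomposition can have width below 2. Therefore the treewidth is 2.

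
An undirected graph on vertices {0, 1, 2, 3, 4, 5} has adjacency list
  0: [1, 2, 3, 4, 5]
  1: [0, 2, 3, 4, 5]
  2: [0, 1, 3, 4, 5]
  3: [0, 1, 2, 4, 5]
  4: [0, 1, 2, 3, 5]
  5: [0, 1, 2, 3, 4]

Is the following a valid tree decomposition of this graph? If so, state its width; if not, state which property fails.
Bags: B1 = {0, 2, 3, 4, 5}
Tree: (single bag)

A tree decomposition must satisfy three properties: every vertex lies in some bag; for every edge, both endpoints lie together in some bag; and for every vertex, the bags containing it form a connected subtree. Here vertex 1 appears in no bag, so the decomposition is invalid.

No — vertex 1 appears in no bag.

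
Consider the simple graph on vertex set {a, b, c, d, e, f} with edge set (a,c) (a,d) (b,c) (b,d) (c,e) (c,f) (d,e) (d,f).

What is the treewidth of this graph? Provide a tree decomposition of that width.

Every bag has size at most 3, so the width is 3 − 1 = 2 and tw(G) ≤ 2. For the lower bound, G contains the cycle a–c–b–d–a, so G is not a forest; only forests have treewidth ≤ 1, hence tw(G) ≥ 2. Combining the bounds, tw(G) = 2.

Treewidth 2.
Bags: B1 = {a, c, d}  B2 = {b, c, d}  B3 = {c, d, f}  B4 = {c, d, e}
Tree: B1–B2, B2–B3, B3–B4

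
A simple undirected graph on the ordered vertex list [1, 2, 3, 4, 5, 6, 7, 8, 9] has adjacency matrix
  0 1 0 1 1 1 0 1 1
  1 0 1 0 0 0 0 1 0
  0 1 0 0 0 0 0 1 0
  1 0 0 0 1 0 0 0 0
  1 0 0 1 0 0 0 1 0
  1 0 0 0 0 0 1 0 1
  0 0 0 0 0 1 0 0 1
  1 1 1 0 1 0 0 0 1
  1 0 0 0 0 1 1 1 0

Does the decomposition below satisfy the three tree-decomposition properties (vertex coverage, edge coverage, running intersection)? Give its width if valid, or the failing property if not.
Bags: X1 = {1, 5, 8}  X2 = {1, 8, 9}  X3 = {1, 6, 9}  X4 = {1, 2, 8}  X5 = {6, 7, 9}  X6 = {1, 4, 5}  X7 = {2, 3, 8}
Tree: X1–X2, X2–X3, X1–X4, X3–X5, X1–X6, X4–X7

Checking the three conditions: (i) the bags cover all of {1, 2, 3, 4, 5, 6, 7, 8, 9}; (ii) for each edge, some bag contains both endpoints; (iii) the bags containing any fixed vertex form a subtree. All hold, so the decomposition is valid with width 3 − 1 = 2.

Yes; width 2.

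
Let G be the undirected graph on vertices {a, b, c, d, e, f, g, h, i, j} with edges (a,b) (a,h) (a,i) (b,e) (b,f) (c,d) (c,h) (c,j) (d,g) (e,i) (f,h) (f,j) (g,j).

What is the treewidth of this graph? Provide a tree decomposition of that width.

The largest bag has 3 vertices, giving width 2; this decomposition certifies tw(G) ≤ 2. For the lower bound, G contains the cycle g–d–c–j–g, so G is not a forest; only forests have treewidth ≤ 1, hence tw(G) ≥ 2. Hence tw(G) = 2 exactly.

Treewidth 2.
Bags: B1 = {d, g, j}  B2 = {c, d, j}  B3 = {c, f, j}  B4 = {c, f, h}  B5 = {b, f, h}  B6 = {a, b, h}  B7 = {a, b, e}  B8 = {a, e, i}
Tree: B1–B2, B2–B3, B3–B4, B4–B5, B5–B6, B6–B7, B7–B8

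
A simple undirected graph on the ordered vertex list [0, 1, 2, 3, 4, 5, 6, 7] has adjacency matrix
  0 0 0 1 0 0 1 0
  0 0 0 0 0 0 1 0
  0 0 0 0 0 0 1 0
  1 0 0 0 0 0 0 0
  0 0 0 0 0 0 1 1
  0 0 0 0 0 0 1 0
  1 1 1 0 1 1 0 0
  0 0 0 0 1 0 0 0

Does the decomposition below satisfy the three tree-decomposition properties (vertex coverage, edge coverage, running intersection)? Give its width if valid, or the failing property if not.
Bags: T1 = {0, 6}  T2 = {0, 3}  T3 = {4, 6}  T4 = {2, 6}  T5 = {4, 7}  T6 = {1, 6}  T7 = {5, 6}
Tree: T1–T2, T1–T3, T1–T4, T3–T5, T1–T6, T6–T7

Every vertex of G appears in some bag (union = {0, 1, 2, 3, 4, 5, 6, 7}); every edge is covered by a bag; and for each vertex v the set of bags containing v is connected in the bag tree. The decomposition is therefore valid. The largest bag has 2 vertices, so the width is 1.

Yes; width 1.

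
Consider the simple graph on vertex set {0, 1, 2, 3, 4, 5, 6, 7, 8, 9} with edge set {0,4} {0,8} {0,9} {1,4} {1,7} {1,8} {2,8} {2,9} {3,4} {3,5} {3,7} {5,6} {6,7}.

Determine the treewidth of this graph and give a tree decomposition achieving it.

Each bag holds 3 vertices, so the decomposition has width 2, which upper-bounds the treewidth. The edges 2–9–0–8–2 form a cycle, so G is not a tree and its treewidth is at least 2. Hence tw(G) = 2 exactly.

Treewidth 2.
One optimal decomposition is:
Bags: B1 = {2, 8, 9}  B2 = {0, 8, 9}  B3 = {0, 1, 8}  B4 = {0, 1, 4}  B5 = {1, 4, 7}  B6 = {3, 4, 7}  B7 = {3, 6, 7}  B8 = {3, 5, 6}
Tree: B1–B2, B2–B3, B3–B4, B4–B5, B5–B6, B6–B7, B7–B8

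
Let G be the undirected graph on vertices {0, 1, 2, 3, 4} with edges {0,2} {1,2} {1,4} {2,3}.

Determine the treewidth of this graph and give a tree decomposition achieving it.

Treewidth 1.
One optimal decomposition is:
Bags: B1 = {1, 4}  B2 = {1, 2}  B3 = {0, 2}  B4 = {2, 3}
Tree: B1–B2, B2–B3, B3–B4

Every bag has size at most 2, so the width is 2 − 1 = 1 and tw(G) ≤ 1. G has an edge, so its treewidth is at least 1. Combining the bounds, tw(G) = 1.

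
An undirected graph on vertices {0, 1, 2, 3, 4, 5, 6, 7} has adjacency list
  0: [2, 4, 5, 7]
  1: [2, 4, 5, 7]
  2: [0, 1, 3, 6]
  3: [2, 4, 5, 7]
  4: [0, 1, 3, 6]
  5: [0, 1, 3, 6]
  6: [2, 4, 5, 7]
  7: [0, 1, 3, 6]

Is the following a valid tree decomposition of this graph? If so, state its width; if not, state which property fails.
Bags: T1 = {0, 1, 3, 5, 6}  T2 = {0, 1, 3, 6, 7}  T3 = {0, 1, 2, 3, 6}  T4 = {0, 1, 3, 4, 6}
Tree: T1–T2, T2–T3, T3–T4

Every vertex of G appears in some bag (union = {0, 1, 2, 3, 4, 5, 6, 7}); every edge is covered by a bag; and for each vertex v the set of bags containing v is connected in the bag tree. The decomposition is therefore valid. The largest bag has 5 vertices, so the width is 4.

Yes; width 4.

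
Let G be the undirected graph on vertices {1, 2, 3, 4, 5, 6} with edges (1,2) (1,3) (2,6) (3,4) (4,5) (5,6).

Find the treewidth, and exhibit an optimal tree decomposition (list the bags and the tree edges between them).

Every bag has size at most 3, so the width is 3 − 1 = 2 and tw(G) ≤ 2. For the lower bound, G contains the cycle 6–5–4–3–1–2–6, so G is not a forest; only forests have treewidth ≤ 1, hence tw(G) ≥ 2. Therefore the treewidth is 2.

Treewidth 2.
One such decomposition:
Bags: B1 = {4, 5, 6}  B2 = {3, 4, 6}  B3 = {1, 3, 6}  B4 = {1, 2, 6}
Tree: B1–B2, B2–B3, B3–B4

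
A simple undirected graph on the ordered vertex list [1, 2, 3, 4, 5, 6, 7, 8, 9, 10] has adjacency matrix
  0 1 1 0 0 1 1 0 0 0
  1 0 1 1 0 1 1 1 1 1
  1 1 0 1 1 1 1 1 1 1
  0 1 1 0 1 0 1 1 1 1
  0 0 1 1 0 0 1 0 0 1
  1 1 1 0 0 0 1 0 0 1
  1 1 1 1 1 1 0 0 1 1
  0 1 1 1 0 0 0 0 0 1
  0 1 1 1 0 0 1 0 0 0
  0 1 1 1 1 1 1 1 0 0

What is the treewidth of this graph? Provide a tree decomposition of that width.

Every bag has size at most 5, so the width is 5 − 1 = 4 and tw(G) ≤ 4. On the other hand G contains the 5-clique {2, 3, 4, 8, 10}. A clique must lie in a single bag of any decomposition, so no decomposition can have width below 4. The upper and lower bounds meet at 4, so that is the treewidth.

Treewidth 4.
One optimal decomposition is:
Bags: B1 = {2, 3, 6, 7, 10}  B2 = {2, 3, 4, 7, 10}  B3 = {3, 4, 5, 7, 10}  B4 = {2, 3, 4, 8, 10}  B5 = {2, 3, 4, 7, 9}  B6 = {1, 2, 3, 6, 7}
Tree: B1–B2, B2–B3, B2–B4, B2–B5, B1–B6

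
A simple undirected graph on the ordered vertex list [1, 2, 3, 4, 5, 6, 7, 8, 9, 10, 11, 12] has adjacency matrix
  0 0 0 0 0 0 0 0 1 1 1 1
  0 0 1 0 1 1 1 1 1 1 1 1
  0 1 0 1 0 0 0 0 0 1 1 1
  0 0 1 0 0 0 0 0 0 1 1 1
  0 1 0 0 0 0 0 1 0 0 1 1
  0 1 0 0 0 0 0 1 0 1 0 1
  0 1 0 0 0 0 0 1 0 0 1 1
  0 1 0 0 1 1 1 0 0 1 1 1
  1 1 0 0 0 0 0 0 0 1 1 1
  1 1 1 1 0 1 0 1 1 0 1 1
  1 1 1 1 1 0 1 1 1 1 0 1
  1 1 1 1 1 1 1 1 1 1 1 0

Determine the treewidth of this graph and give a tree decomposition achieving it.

Treewidth 4.
One such decomposition:
Bags: B1 = {2, 8, 10, 11, 12}  B2 = {2, 3, 10, 11, 12}  B3 = {2, 9, 10, 11, 12}  B4 = {2, 5, 8, 11, 12}  B5 = {2, 6, 8, 10, 12}  B6 = {1, 9, 10, 11, 12}  B7 = {2, 7, 8, 11, 12}  B8 = {3, 4, 10, 11, 12}
Tree: B1–B2, B1–B3, B1–B4, B1–B5, B3–B6, B4–B7, B2–B8

The largest bag has 5 vertices, giving width 4; this decomposition certifies tw(G) ≤ 4. For the lower bound, the 5 vertices {1, 9, 10, 11, 12} are pairwise adjacent, and any tree decomposition puts a clique entirely inside one bag — forcing width ≥ 4. Combining the bounds, tw(G) = 4.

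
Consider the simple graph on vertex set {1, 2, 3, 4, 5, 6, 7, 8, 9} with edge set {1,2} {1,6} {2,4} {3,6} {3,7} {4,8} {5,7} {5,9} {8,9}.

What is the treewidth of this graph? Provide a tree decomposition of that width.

Treewidth 2.
One such decomposition:
Bags: B1 = {1, 2, 6}  B2 = {2, 3, 6}  B3 = {2, 3, 7}  B4 = {2, 5, 7}  B5 = {2, 5, 9}  B6 = {2, 8, 9}  B7 = {2, 4, 8}
Tree: B1–B2, B2–B3, B3–B4, B4–B5, B5–B6, B6–B7

The largest bag has 3 vertices, giving width 2; this decomposition certifies tw(G) ≤ 2. The edges 2–1–6–3–7–5–9–8–4–2 form a cycle, so G is not a tree and its treewidth is at least 2. Combining the bounds, tw(G) = 2.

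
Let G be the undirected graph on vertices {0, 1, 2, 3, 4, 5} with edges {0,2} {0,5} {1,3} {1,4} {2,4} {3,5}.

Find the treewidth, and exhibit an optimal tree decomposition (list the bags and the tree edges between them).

Treewidth 2.
One optimal decomposition is:
Bags: B1 = {1, 3, 4}  B2 = {3, 4, 5}  B3 = {0, 4, 5}  B4 = {0, 2, 4}
Tree: B1–B2, B2–B3, B3–B4

Every bag has size at most 3, so the width is 3 − 1 = 2 and tw(G) ≤ 2. The edges 4–1–3–5–0–2–4 form a cycle, so G is not a tree and its treewidth is at least 2. The upper and lower bounds meet at 2, so that is the treewidth.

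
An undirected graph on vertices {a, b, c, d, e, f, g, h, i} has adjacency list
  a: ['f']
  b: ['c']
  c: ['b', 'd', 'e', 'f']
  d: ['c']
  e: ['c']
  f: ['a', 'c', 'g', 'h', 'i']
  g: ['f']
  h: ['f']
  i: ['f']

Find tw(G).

A width-1 tree decomposition is:
Bags: B1 = {c, f}  B2 = {c, e}  B3 = {c, d}  B4 = {b, c}  B5 = {f, h}  B6 = {f, i}  B7 = {a, f}  B8 = {f, g}
Tree: B1–B2, B2–B3, B3–B4, B1–B5, B5–B6, B6–B7, B6–B8
Every bag has size at most 2, so the width is 2 − 1 = 1 and tw(G) ≤ 1. G has an edge, so its treewidth is at least 1. Combining the bounds, tw(G) = 1.

1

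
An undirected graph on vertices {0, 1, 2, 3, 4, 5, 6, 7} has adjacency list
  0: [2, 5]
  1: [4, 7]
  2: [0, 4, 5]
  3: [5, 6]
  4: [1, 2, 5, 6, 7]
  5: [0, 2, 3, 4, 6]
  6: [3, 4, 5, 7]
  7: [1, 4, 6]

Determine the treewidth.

2

A width-2 tree decomposition is:
Bags: B1 = {4, 5, 6}  B2 = {3, 5, 6}  B3 = {4, 6, 7}  B4 = {2, 4, 5}  B5 = {0, 2, 5}  B6 = {1, 4, 7}
Tree: B1–B2, B1–B3, B1–B4, B4–B5, B3–B6
Every bag has size at most 3, so the width is 3 − 1 = 2 and tw(G) ≤ 2. For the lower bound, the 3 vertices {0, 2, 5} are pairwise adjacent, and any tree decomposition puts a clique entirely inside one bag — forcing width ≥ 2. The upper and lower bounds meet at 2, so that is the treewidth.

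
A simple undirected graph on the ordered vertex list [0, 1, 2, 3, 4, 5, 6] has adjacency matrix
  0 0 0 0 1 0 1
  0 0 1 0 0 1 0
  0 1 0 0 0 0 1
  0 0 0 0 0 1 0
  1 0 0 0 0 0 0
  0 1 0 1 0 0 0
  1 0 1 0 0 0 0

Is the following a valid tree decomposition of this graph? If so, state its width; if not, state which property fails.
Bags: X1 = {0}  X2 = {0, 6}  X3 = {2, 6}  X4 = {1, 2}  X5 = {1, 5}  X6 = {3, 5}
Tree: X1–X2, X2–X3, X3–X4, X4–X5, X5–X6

A tree decomposition must satisfy three properties: every vertex lies in some bag; for every edge, both endpoints lie together in some bag; and for every vertex, the bags containing it form a connected subtree. Here vertex 4 appears in no bag, so the decomposition is invalid.

No — vertex 4 appears in no bag.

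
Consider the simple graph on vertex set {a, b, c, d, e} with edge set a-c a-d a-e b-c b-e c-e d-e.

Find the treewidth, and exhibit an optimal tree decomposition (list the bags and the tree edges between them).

Every bag has size at most 3, so the width is 3 − 1 = 2 and tw(G) ≤ 2. On the other hand G contains the 3-clique {a, d, e}. A clique must lie in a single bag of any decomposition, so no decomposition can have width below 2. Combining the bounds, tw(G) = 2.

Treewidth 2.
One optimal decomposition is:
Bags: B1 = {a, c, e}  B2 = {a, d, e}  B3 = {b, c, e}
Tree: B1–B2, B1–B3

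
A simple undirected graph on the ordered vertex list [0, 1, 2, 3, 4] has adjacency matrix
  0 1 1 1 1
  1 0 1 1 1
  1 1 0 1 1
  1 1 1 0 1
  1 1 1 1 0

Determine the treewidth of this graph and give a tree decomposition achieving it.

Treewidth 4.
One such decomposition:
Bags: B1 = {0, 1, 2, 3, 4}
Tree: (single bag)

With just one bag of size 5, the width is 5 − 1 = 4, so tw(G) ≤ 4. Conversely, {0, 1, 2, 3, 4} is a clique of size 5, and the vertices of any clique must share a bag in every tree decomposition; so some bag has ≥ 5 vertices and tw(G) ≥ 4. The upper and lower bounds meet at 4, so that is the treewidth.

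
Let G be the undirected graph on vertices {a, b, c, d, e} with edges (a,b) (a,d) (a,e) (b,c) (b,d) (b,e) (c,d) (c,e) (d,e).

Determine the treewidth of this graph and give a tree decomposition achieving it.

Every bag has size at most 4, so the width is 4 − 1 = 3 and tw(G) ≤ 3. For the lower bound, the 4 vertices {b, c, d, e} are pairwise adjacent, and any tree decomposition puts a clique entirely inside one bag — forcing width ≥ 3. The upper and lower bounds meet at 3, so that is the treewidth.

Treewidth 3.
Bags: B1 = {a, b, d, e}  B2 = {b, c, d, e}
Tree: B1–B2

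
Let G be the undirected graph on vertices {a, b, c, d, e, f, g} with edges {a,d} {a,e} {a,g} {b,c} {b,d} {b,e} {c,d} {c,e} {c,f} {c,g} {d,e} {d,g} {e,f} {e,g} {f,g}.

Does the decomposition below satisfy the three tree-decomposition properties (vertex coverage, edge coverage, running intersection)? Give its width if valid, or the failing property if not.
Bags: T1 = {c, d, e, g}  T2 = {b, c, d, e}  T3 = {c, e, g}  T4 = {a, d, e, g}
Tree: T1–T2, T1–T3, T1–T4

No — vertex f appears in no bag.

A tree decomposition must satisfy three properties: every vertex lies in some bag; for every edge, both endpoints lie together in some bag; and for every vertex, the bags containing it form a connected subtree. Here vertex f appears in no bag, so the decomposition is invalid.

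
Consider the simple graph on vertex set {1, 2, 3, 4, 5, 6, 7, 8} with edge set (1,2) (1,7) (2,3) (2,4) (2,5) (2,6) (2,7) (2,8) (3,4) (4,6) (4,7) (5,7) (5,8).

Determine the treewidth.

2

A width-2 tree decomposition is:
Bags: B1 = {2, 4, 7}  B2 = {2, 5, 7}  B3 = {2, 3, 4}  B4 = {2, 5, 8}  B5 = {2, 4, 6}  B6 = {1, 2, 7}
Tree: B1–B2, B1–B3, B2–B4, B3–B5, B2–B6
Each bag holds 3 vertices, so the decomposition has width 2, which upper-bounds the treewidth. For the lower bound, the 3 vertices {2, 5, 8} are pairwise adjacent, and any tree decomposition puts a clique entirely inside one bag — forcing width ≥ 2. The upper and lower bounds meet at 2, so that is the treewidth.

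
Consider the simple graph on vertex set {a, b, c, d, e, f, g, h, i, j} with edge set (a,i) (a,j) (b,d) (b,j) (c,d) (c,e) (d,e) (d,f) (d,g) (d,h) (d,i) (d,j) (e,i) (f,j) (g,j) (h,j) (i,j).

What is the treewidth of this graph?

2

A width-2 tree decomposition is:
Bags: B1 = {d, h, j}  B2 = {d, g, j}  B3 = {d, i, j}  B4 = {d, e, i}  B5 = {b, d, j}  B6 = {d, f, j}  B7 = {a, i, j}  B8 = {c, d, e}
Tree: B1–B2, B2–B3, B3–B4, B2–B5, B1–B6, B3–B7, B4–B8
The largest bag has 3 vertices, giving width 2; this decomposition certifies tw(G) ≤ 2. For the lower bound, the 3 vertices {d, f, j} are pairwise adjacent, and any tree decomposition puts a clique entirely inside one bag — forcing width ≥ 2. The upper and lower bounds meet at 2, so that is the treewidth.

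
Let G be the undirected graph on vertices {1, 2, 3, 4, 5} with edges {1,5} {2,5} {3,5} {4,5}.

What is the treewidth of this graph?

A width-1 tree decomposition is:
Bags: B1 = {4, 5}  B2 = {3, 5}  B3 = {1, 5}  B4 = {2, 5}
Tree: B1–B2, B1–B3, B1–B4
Each bag holds 2 vertices, so the decomposition has width 1, which upper-bounds the treewidth. Since G has at least one edge (e.g. 4–5), it is not an edgeless graph, so tw(G) ≥ 1. Combining the bounds, tw(G) = 1.

1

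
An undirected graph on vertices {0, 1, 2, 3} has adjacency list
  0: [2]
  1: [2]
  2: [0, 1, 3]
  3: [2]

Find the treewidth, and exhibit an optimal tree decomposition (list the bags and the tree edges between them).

Treewidth 1.
One optimal decomposition is:
Bags: B1 = {1, 2}  B2 = {0, 2}  B3 = {2, 3}
Tree: B1–B2, B1–B3

Every bag has size at most 2, so the width is 2 − 1 = 1 and tw(G) ≤ 1. Any graph with an edge has treewidth ≥ 1, and G has the edge 1–2. Therefore the treewidth is 1.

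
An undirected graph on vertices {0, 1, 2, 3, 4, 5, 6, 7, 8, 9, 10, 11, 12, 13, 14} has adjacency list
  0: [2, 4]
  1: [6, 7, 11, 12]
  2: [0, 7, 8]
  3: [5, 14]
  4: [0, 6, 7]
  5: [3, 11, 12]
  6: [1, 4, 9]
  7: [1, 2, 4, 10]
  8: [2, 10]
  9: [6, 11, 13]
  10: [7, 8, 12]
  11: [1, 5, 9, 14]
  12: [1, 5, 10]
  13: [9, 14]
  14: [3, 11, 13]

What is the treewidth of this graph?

A width-3 tree decomposition is:
Bags: B1 = {3, 9, 13, 14}  B2 = {3, 9, 11, 14}  B3 = {3, 5, 9, 11}  B4 = {5, 6, 9, 11}  B5 = {1, 5, 6, 11}  B6 = {1, 5, 6, 12}  B7 = {1, 4, 6, 12}  B8 = {1, 4, 7, 12}  B9 = {4, 7, 10, 12}  B10 = {0, 4, 7, 10}  B11 = {0, 2, 7, 10}  B12 = {0, 2, 8, 10}
Tree: B1–B2, B2–B3, B3–B4, B4–B5, B5–B6, B6–B7, B7–B8, B8–B9, B9–B10, B10–B11, B11–B12
Each bag holds 4 vertices, so the decomposition has width 3, which upper-bounds the treewidth. For the lower bound: the 4 vertex sets {3,13,14}, {9}, {11}, {1,5,6,12} are disjoint, each induces a connected subgraph, and every pair is joined by at least one edge of G. Contracting each set to a single vertex therefore yields K_{4} as a minor, and since treewidth is minor-monotone, tw(G) ≥ tw(K_{4}) = 3. Combining the bounds, tw(G) = 3.

3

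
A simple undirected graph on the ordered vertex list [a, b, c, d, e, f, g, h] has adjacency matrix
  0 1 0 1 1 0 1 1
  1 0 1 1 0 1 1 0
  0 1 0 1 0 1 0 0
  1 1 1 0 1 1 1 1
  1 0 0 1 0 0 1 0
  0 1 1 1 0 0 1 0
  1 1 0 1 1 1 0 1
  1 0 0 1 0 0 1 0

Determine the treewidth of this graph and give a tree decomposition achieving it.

Treewidth 3.
One optimal decomposition is:
Bags: B1 = {b, d, f, g}  B2 = {a, b, d, g}  B3 = {b, c, d, f}  B4 = {a, d, g, h}  B5 = {a, d, e, g}
Tree: B1–B2, B1–B3, B2–B4, B2–B5

The largest bag has 4 vertices, giving width 3; this decomposition certifies tw(G) ≤ 3. Conversely, {a, d, e, g} is a clique of size 4, and the vertices of any clique must share a bag in every tree decomposition; so some bag has ≥ 4 vertices and tw(G) ≥ 3. Therefore the treewidth is 3.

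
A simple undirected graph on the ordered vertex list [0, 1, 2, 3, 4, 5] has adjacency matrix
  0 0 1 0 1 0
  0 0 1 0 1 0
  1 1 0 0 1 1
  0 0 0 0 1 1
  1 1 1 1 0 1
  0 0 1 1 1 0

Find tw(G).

2

A width-2 tree decomposition is:
Bags: B1 = {1, 2, 4}  B2 = {2, 4, 5}  B3 = {3, 4, 5}  B4 = {0, 2, 4}
Tree: B1–B2, B2–B3, B1–B4
The largest bag has 3 vertices, giving width 2; this decomposition certifies tw(G) ≤ 2. Conversely, {0, 2, 4} is a clique of size 3, and the vertices of any clique must share a bag in every tree decomposition; so some bag has ≥ 3 vertices and tw(G) ≥ 2. The upper and lower bounds meet at 2, so that is the treewidth.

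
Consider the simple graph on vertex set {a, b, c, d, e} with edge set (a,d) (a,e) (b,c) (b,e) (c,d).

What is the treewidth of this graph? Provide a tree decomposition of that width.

Each bag holds 3 vertices, so the decomposition has width 2, which upper-bounds the treewidth. The edges e–a–d–c–b–e form a cycle, so G is not a tree and its treewidth is at least 2. The upper and lower bounds meet at 2, so that is the treewidth.

Treewidth 2.
One such decomposition:
Bags: B1 = {a, d, e}  B2 = {c, d, e}  B3 = {b, c, e}
Tree: B1–B2, B2–B3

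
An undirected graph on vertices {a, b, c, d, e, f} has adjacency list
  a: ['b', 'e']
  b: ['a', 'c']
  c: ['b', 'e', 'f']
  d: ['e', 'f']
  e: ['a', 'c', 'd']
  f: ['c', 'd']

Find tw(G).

2

A width-2 tree decomposition is:
Bags: B1 = {a, b, e}  B2 = {b, c, e}  B3 = {c, d, e}  B4 = {c, d, f}
Tree: B1–B2, B2–B3, B3–B4
Each bag holds 3 vertices, so the decomposition has width 2, which upper-bounds the treewidth. Since a–b–c–e–a is a cycle in G, G is not acyclic. Forests are exactly the graphs of treewidth ≤ 1, so tw(G) ≥ 2. The upper and lower bounds meet at 2, so that is the treewidth.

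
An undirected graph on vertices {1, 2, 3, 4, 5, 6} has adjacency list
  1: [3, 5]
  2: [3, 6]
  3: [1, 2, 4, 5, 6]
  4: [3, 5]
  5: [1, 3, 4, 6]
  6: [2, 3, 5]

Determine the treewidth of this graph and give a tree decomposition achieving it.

The largest bag has 3 vertices, giving width 2; this decomposition certifies tw(G) ≤ 2. For the lower bound, the 3 vertices {2, 3, 6} are pairwise adjacent, and any tree decomposition puts a clique entirely inside one bag — forcing width ≥ 2. Hence tw(G) = 2 exactly.

Treewidth 2.
One such decomposition:
Bags: B1 = {3, 5, 6}  B2 = {1, 3, 5}  B3 = {3, 4, 5}  B4 = {2, 3, 6}
Tree: B1–B2, B1–B3, B1–B4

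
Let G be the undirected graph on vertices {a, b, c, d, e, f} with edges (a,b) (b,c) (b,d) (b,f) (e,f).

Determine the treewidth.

1

A width-1 tree decomposition is:
Bags: B1 = {b, d}  B2 = {b, f}  B3 = {b, c}  B4 = {a, b}  B5 = {e, f}
Tree: B1–B2, B1–B3, B2–B4, B2–B5
The largest bag has 2 vertices, giving width 1; this decomposition certifies tw(G) ≤ 1. Any graph with an edge has treewidth ≥ 1, and G has the edge d–b. Combining the bounds, tw(G) = 1.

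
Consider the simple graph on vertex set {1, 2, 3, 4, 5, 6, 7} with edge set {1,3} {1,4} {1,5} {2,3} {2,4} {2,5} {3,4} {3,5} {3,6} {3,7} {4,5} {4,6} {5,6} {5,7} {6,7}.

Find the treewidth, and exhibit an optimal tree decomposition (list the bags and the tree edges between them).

Treewidth 3.
One such decomposition:
Bags: B1 = {3, 4, 5, 6}  B2 = {1, 3, 4, 5}  B3 = {3, 5, 6, 7}  B4 = {2, 3, 4, 5}
Tree: B1–B2, B1–B3, B1–B4

Every bag has size at most 4, so the width is 4 − 1 = 3 and tw(G) ≤ 3. Conversely, {1, 3, 4, 5} is a clique of size 4, and the vertices of any clique must share a bag in every tree decomposition; so some bag has ≥ 4 vertices and tw(G) ≥ 3. The upper and lower bounds meet at 3, so that is the treewidth.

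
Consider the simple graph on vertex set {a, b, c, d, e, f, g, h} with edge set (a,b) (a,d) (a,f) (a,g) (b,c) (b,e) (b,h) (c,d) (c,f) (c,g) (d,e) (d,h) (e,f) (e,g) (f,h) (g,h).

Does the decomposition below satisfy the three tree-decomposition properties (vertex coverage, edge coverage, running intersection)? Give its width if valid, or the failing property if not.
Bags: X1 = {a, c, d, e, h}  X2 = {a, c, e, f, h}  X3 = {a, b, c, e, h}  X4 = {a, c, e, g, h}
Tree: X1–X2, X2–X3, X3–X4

Vertex coverage: the bags together contain {a, b, c, d, e, f, g, h}, the full vertex set. Edge coverage: each edge of G has both endpoints in at least one bag. Running intersection: for every vertex, the bags containing it form a connected subtree. All three properties hold, so this is a valid tree decomposition of width max|bag| − 1 = 4, and hence tw(G) ≤ 4.

Yes; width 4.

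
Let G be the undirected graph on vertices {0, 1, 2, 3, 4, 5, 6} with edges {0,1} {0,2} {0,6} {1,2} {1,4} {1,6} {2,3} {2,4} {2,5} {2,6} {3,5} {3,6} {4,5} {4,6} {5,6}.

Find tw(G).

3

A width-3 tree decomposition is:
Bags: B1 = {2, 4, 5, 6}  B2 = {1, 2, 4, 6}  B3 = {2, 3, 5, 6}  B4 = {0, 1, 2, 6}
Tree: B1–B2, B1–B3, B2–B4
Every bag has size at most 4, so the width is 4 − 1 = 3 and tw(G) ≤ 3. For the lower bound, the 4 vertices {0, 1, 2, 6} are pairwise adjacent, and any tree decomposition puts a clique entirely inside one bag — forcing width ≥ 3. The upper and lower bounds meet at 3, so that is the treewidth.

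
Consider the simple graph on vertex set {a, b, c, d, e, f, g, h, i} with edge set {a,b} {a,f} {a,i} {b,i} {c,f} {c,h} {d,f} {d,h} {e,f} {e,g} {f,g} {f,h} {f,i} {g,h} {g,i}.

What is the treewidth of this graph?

2

A width-2 tree decomposition is:
Bags: B1 = {f, g, i}  B2 = {e, f, g}  B3 = {a, f, i}  B4 = {f, g, h}  B5 = {d, f, h}  B6 = {c, f, h}  B7 = {a, b, i}
Tree: B1–B2, B1–B3, B2–B4, B4–B5, B5–B6, B3–B7
Every bag has size at most 3, so the width is 3 − 1 = 2 and tw(G) ≤ 2. Conversely, {d, f, h} is a clique of size 3, and the vertices of any clique must share a bag in every tree decomposition; so some bag has ≥ 3 vertices and tw(G) ≥ 2. Combining the bounds, tw(G) = 2.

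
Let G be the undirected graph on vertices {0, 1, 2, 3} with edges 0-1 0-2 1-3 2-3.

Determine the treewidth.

A width-2 tree decomposition is:
Bags: B1 = {0, 1, 2}  B2 = {1, 2, 3}
Tree: B1–B2
Every bag has size at most 3, so the width is 3 − 1 = 2 and tw(G) ≤ 2. The edges 1–0–2–3–1 form a cycle, so G is not a tree and its treewidth is at least 2. The upper and lower bounds meet at 2, so that is the treewidth.

2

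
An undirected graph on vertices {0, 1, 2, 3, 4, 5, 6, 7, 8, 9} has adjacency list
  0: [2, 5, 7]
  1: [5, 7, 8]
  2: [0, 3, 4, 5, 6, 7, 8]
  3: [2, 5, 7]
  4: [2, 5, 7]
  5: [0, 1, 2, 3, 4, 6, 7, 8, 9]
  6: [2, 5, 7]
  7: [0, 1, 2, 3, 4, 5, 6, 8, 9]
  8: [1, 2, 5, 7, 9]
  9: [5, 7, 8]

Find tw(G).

A width-3 tree decomposition is:
Bags: B1 = {2, 5, 7, 8}  B2 = {2, 3, 5, 7}  B3 = {2, 4, 5, 7}  B4 = {2, 5, 6, 7}  B5 = {5, 7, 8, 9}  B6 = {0, 2, 5, 7}  B7 = {1, 5, 7, 8}
Tree: B1–B2, B2–B3, B1–B4, B1–B5, B4–B6, B1–B7
Each bag holds 4 vertices, so the decomposition has width 3, which upper-bounds the treewidth. For the lower bound, the 4 vertices {1, 5, 7, 8} are pairwise adjacent, and any tree decomposition puts a clique entirely inside one bag — forcing width ≥ 3. Hence tw(G) = 3 exactly.

3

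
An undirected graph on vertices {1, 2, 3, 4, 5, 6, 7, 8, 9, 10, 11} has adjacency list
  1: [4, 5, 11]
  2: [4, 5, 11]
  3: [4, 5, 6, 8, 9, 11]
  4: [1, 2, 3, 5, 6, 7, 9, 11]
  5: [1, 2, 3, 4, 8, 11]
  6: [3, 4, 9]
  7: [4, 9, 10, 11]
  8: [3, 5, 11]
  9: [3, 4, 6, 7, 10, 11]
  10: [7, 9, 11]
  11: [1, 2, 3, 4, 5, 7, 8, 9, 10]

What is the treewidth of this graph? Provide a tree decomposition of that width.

Each bag holds 4 vertices, so the decomposition has width 3, which upper-bounds the treewidth. For the lower bound, the 4 vertices {3, 5, 8, 11} are pairwise adjacent, and any tree decomposition puts a clique entirely inside one bag — forcing width ≥ 3. Hence tw(G) = 3 exactly.

Treewidth 3.
One optimal decomposition is:
Bags: B1 = {4, 7, 9, 11}  B2 = {3, 4, 9, 11}  B3 = {3, 4, 5, 11}  B4 = {2, 4, 5, 11}  B5 = {3, 5, 8, 11}  B6 = {1, 4, 5, 11}  B7 = {7, 9, 10, 11}  B8 = {3, 4, 6, 9}
Tree: B1–B2, B2–B3, B3–B4, B3–B5, B3–B6, B1–B7, B2–B8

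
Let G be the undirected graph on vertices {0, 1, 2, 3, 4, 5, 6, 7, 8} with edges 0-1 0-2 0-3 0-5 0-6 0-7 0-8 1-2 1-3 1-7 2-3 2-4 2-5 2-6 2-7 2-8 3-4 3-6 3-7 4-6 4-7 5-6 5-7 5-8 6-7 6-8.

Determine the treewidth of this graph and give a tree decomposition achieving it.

Treewidth 4.
One optimal decomposition is:
Bags: B1 = {0, 2, 3, 6, 7}  B2 = {0, 2, 5, 6, 7}  B3 = {2, 3, 4, 6, 7}  B4 = {0, 2, 5, 6, 8}  B5 = {0, 1, 2, 3, 7}
Tree: B1–B2, B1–B3, B2–B4, B1–B5

The largest bag has 5 vertices, giving width 4; this decomposition certifies tw(G) ≤ 4. On the other hand G contains the 5-clique {0, 1, 2, 3, 7}. A clique must lie in a single bag of any decomposition, so no decomposition can have width below 4. Combining the bounds, tw(G) = 4.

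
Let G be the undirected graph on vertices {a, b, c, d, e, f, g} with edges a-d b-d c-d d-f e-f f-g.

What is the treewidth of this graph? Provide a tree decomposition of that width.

Every bag has size at most 2, so the width is 2 − 1 = 1 and tw(G) ≤ 1. G has an edge, so its treewidth is at least 1. The upper and lower bounds meet at 1, so that is the treewidth.

Treewidth 1.
Bags: B1 = {f, g}  B2 = {d, f}  B3 = {e, f}  B4 = {c, d}  B5 = {b, d}  B6 = {a, d}
Tree: B1–B2, B1–B3, B2–B4, B2–B5, B2–B6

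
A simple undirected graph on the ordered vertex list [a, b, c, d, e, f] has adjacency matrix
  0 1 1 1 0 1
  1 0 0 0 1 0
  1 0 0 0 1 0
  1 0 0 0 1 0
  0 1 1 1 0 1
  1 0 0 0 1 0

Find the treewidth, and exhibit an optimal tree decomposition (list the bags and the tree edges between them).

The largest bag has 3 vertices, giving width 2; this decomposition certifies tw(G) ≤ 2. Since b–e–f–a–b is a cycle in G, G is not acyclic. Forests are exactly the graphs of treewidth ≤ 1, so tw(G) ≥ 2. Therefore the treewidth is 2.

Treewidth 2.
Bags: B1 = {a, b, e}  B2 = {a, e, f}  B3 = {a, d, e}  B4 = {a, c, e}
Tree: B1–B2, B2–B3, B3–B4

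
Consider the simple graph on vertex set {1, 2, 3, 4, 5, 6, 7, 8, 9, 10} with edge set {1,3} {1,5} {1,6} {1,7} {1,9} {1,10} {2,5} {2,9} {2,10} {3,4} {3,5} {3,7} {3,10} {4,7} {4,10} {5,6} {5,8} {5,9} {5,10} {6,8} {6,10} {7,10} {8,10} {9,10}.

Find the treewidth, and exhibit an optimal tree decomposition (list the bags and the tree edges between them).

Every bag has size at most 4, so the width is 4 − 1 = 3 and tw(G) ≤ 3. For the lower bound, the 4 vertices {3, 4, 7, 10} are pairwise adjacent, and any tree decomposition puts a clique entirely inside one bag — forcing width ≥ 3. Hence tw(G) = 3 exactly.

Treewidth 3.
One optimal decomposition is:
Bags: B1 = {1, 3, 7, 10}  B2 = {1, 3, 5, 10}  B3 = {1, 5, 9, 10}  B4 = {3, 4, 7, 10}  B5 = {2, 5, 9, 10}  B6 = {1, 5, 6, 10}  B7 = {5, 6, 8, 10}
Tree: B1–B2, B2–B3, B1–B4, B3–B5, B3–B6, B6–B7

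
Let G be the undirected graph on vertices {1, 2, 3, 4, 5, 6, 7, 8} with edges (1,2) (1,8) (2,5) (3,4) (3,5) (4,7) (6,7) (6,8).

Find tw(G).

A width-2 tree decomposition is:
Bags: B1 = {1, 2, 5}  B2 = {1, 5, 8}  B3 = {5, 6, 8}  B4 = {5, 6, 7}  B5 = {4, 5, 7}  B6 = {3, 4, 5}
Tree: B1–B2, B2–B3, B3–B4, B4–B5, B5–B6
The largest bag has 3 vertices, giving width 2; this decomposition certifies tw(G) ≤ 2. For the lower bound, G contains the cycle 5–2–1–8–6–7–4–3–5, so G is not a forest; only forests have treewidth ≤ 1, hence tw(G) ≥ 2. Combining the bounds, tw(G) = 2.

2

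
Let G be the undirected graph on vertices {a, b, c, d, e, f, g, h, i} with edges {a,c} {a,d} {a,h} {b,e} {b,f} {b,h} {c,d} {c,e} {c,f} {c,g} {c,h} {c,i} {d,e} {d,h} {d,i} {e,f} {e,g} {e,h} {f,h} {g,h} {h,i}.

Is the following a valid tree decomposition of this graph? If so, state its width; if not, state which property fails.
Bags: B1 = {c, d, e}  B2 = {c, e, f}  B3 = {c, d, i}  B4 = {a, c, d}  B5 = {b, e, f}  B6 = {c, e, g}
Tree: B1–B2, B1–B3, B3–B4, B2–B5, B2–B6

A tree decomposition must satisfy three properties: every vertex lies in some bag; for every edge, both endpoints lie together in some bag; and for every vertex, the bags containing it form a connected subtree. Here vertex h appears in no bag, so the decomposition is invalid.

No — vertex h appears in no bag.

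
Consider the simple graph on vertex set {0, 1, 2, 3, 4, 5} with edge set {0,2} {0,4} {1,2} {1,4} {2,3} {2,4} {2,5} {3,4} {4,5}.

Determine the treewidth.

A width-2 tree decomposition is:
Bags: B1 = {2, 3, 4}  B2 = {2, 4, 5}  B3 = {1, 2, 4}  B4 = {0, 2, 4}
Tree: B1–B2, B2–B3, B3–B4
The largest bag has 3 vertices, giving width 2; this decomposition certifies tw(G) ≤ 2. For the lower bound, the 3 vertices {0, 2, 4} are pairwise adjacent, and any tree decomposition puts a clique entirely inside one bag — forcing width ≥ 2. Therefore the treewidth is 2.

2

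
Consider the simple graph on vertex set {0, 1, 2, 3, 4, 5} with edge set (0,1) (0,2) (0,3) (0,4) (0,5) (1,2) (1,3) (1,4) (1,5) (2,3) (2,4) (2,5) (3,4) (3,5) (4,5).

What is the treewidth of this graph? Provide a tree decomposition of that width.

Treewidth 5.
Bags: B1 = {0, 1, 2, 3, 4, 5}
Tree: (single bag)

A single bag containing all 6 vertices is trivially a valid decomposition of width 5. For the lower bound, the 6 vertices {0, 1, 2, 3, 4, 5} are pairwise adjacent, and any tree decomposition puts a clique entirely inside one bag — forcing width ≥ 5. Hence tw(G) = 5 exactly.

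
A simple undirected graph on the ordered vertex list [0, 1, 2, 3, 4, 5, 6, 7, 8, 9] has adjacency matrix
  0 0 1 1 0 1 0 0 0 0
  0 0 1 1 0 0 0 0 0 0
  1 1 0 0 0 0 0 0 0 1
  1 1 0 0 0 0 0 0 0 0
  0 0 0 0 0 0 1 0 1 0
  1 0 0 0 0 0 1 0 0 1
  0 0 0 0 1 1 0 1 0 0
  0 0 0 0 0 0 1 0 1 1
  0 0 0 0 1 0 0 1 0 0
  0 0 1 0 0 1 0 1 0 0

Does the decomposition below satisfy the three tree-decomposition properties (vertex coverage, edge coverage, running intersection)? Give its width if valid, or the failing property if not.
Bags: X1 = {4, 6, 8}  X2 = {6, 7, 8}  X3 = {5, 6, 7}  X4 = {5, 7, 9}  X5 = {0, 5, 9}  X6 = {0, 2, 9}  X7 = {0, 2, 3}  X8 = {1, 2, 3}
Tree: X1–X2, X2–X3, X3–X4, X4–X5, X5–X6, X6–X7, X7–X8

Vertex coverage: the bags together contain {0, 1, 2, 3, 4, 5, 6, 7, 8, 9}, the full vertex set. Edge coverage: each edge of G has both endpoints in at least one bag. Running intersection: for every vertex, the bags containing it form a connected subtree. All three properties hold, so this is a valid tree decomposition of width max|bag| − 1 = 2, and hence tw(G) ≤ 2.

Yes; width 2.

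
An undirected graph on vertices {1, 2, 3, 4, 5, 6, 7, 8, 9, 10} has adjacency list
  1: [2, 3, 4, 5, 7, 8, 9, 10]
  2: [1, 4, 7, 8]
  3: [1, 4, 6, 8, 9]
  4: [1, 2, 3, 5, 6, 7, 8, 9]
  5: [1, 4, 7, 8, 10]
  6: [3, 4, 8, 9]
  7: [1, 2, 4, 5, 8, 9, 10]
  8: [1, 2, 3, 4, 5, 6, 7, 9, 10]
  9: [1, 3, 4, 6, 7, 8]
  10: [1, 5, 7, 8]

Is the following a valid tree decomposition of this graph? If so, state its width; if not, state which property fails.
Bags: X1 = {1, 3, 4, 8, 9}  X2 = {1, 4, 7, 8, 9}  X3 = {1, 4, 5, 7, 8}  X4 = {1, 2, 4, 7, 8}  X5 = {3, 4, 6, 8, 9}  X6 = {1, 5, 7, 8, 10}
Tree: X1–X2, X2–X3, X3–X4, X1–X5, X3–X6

Every vertex of G appears in some bag (union = {1, 2, 3, 4, 5, 6, 7, 8, 9, 10}); every edge is covered by a bag; and for each vertex v the set of bags containing v is connected in the bag tree. The decomposition is therefore valid. The largest bag has 5 vertices, so the width is 4.

Yes; width 4.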